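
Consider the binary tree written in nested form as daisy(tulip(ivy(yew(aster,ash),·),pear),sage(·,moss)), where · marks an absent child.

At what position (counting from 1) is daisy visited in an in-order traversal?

In-order visits the left subtree, then the node, then the right subtree.
At daisy: go left to tulip.
  At tulip: go left to ivy.
    At ivy: go left to yew.
      At yew: go left to aster.
        aster is a leaf — visit aster.
      Visit yew.
      At yew: go right to ash.
        ash is a leaf — visit ash.
    Visit ivy.
    At ivy: no right child.
  Visit tulip.
  At tulip: go right to pear.
    pear is a leaf — visit pear.
Visit daisy.
At daisy: go right to sage.
  At sage: no left child.
  Visit sage.
  At sage: go right to moss.
    moss is a leaf — visit moss.
Full in-order sequence: aster, yew, ash, ivy, tulip, pear, daisy, sage, moss.

7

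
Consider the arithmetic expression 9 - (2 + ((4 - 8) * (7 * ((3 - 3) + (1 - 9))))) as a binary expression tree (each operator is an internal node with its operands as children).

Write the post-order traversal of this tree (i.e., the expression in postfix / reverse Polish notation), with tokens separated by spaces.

Post-order on an expression tree gives postfix notation: for each operator, emit left operand, right operand, then the operator.

9 2 4 8 - 7 3 3 - 1 9 - + * * + -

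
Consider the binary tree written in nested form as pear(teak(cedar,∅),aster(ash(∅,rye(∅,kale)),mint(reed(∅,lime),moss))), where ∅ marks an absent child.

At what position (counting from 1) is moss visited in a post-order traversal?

Post-order visits the left subtree, then the right subtree, then the node.
At pear: go left to teak.
  At teak: go left to cedar.
    cedar is a leaf — visit cedar.
  At teak: no right child.
  Visit teak.
At pear: go right to aster.
  At aster: go left to ash.
    At ash: no left child.
    At ash: go right to rye.
      At rye: no left child.
      At rye: go right to kale.
        kale is a leaf — visit kale.
      Visit rye.
    Visit ash.
  At aster: go right to mint.
    At mint: go left to reed.
      At reed: no left child.
      At reed: go right to lime.
        lime is a leaf — visit lime.
      Visit reed.
    At mint: go right to moss.
      moss is a leaf — visit moss.
    Visit mint.
  Visit aster.
Visit pear.
Full post-order sequence: cedar, teak, kale, rye, ash, lime, reed, moss, mint, aster, pear.

8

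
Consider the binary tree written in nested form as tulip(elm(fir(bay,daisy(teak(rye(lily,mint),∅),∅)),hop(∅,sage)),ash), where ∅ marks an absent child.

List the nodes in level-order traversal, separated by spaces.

Level-order visits nodes level by level from the root, left to right within each level.
Level 0: tulip
Level 1: elm, ash
Level 2: fir, hop
Level 3: bay, daisy, sage
Level 4: teak
Level 5: rye
Level 6: lily, mint

tulip elm ash fir hop bay daisy sage teak rye lily mint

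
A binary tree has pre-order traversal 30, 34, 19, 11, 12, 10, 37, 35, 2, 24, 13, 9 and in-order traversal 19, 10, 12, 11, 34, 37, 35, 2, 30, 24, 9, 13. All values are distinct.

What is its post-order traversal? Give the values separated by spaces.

10 12 11 19 2 35 37 34 9 13 24 30

The first element of pre-order is the root; it splits in-order into left and right subtrees.
Root 30: left subtree has 8 nodes {19, 10, 12, 11, 34, 37, 35, 2}, right has 3 {24, 9, 13}.
  Root 34: left subtree has 4 nodes {19, 10, 12, 11}, right has 3 {37, 35, 2}.
    Root 19: left subtree has 0 nodes { }, right has 3 {10, 12, 11}.
      Root 11: left subtree has 2 nodes {10, 12}, right has 0 { }.
        Root 12: left subtree has 1 node {10}, right has 0 { }.
    Root 37: left subtree has 0 nodes { }, right has 2 {35, 2}.
      Root 35: left subtree has 0 nodes { }, right has 1 {2}.
  Root 24: left subtree has 0 nodes { }, right has 2 {9, 13}.
    Root 13: left subtree has 1 node {9}, right has 0 { }.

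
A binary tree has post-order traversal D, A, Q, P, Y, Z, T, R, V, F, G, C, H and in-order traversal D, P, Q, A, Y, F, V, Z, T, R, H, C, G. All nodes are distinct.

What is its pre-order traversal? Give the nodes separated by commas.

H, F, Y, P, D, Q, A, V, R, T, Z, C, G

The last element of post-order is the root; it splits in-order into left and right subtrees.
Root H: left subtree has 10 nodes {D, P, Q, A, Y, F, V, Z, T, R}, right has 2 {C, G}.
  Root F: left subtree has 5 nodes {D, P, Q, A, Y}, right has 4 {V, Z, T, R}.
    Root Y: left subtree has 4 nodes {D, P, Q, A}, right has 0 { }.
      Root P: left subtree has 1 node {D}, right has 2 {Q, A}.
        Root Q: left subtree has 0 nodes { }, right has 1 {A}.
    Root V: left subtree has 0 nodes { }, right has 3 {Z, T, R}.
      Root R: left subtree has 2 nodes {Z, T}, right has 0 { }.
        Root T: left subtree has 1 node {Z}, right has 0 { }.
  Root C: left subtree has 0 nodes { }, right has 1 {G}.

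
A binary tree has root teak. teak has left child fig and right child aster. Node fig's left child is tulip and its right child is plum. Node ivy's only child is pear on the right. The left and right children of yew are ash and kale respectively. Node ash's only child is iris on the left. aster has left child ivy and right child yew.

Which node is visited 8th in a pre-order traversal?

Pre-order visits the node, then its left subtree, then its right subtree.
Visit teak.
At teak: go left to fig.
  Visit fig.
  At fig: go left to tulip.
    tulip is a leaf — visit tulip.
  At fig: go right to plum.
    plum is a leaf — visit plum.
At teak: go right to aster.
  Visit aster.
  At aster: go left to ivy.
    Visit ivy.
    At ivy: no left child.
    At ivy: go right to pear.
      pear is a leaf — visit pear.
  At aster: go right to yew.
    Visit yew.
    At yew: go left to ash.
      Visit ash.
      At ash: go left to iris.
        iris is a leaf — visit iris.
      At ash: no right child.
    At yew: go right to kale.
      kale is a leaf — visit kale.
Full pre-order sequence: teak, fig, tulip, plum, aster, ivy, pear, yew, ash, iris, kale.

yew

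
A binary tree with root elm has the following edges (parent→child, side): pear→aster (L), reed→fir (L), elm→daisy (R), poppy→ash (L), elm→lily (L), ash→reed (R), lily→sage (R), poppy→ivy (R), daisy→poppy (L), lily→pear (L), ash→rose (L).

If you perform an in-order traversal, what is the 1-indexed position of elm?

5

In-order visits the left subtree, then the node, then the right subtree.
At elm: go left to lily.
  At lily: go left to pear.
    At pear: go left to aster.
      aster is a leaf — visit aster.
    Visit pear.
    At pear: no right child.
  Visit lily.
  At lily: go right to sage.
    sage is a leaf — visit sage.
Visit elm.
At elm: go right to daisy.
  At daisy: go left to poppy.
    At poppy: go left to ash.
      At ash: go left to rose.
        rose is a leaf — visit rose.
      Visit ash.
      At ash: go right to reed.
        At reed: go left to fir.
          fir is a leaf — visit fir.
        Visit reed.
        At reed: no right child.
    Visit poppy.
    At poppy: go right to ivy.
      ivy is a leaf — visit ivy.
  Visit daisy.
  At daisy: no right child.
Full in-order sequence: aster, pear, lily, sage, elm, rose, ash, fir, reed, poppy, ivy, daisy.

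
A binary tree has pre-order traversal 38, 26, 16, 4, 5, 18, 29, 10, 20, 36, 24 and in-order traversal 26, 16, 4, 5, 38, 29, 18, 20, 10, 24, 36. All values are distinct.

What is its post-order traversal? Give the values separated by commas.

The first element of pre-order is the root; it splits in-order into left and right subtrees.
Root 38: left subtree has 4 nodes {26, 16, 4, 5}, right has 6 {29, 18, 20, 10, 24, 36}.
  Root 26: left subtree has 0 nodes { }, right has 3 {16, 4, 5}.
    Root 16: left subtree has 0 nodes { }, right has 2 {4, 5}.
      Root 4: left subtree has 0 nodes { }, right has 1 {5}.
  Root 18: left subtree has 1 node {29}, right has 4 {20, 10, 24, 36}.
    Root 10: left subtree has 1 node {20}, right has 2 {24, 36}.
      Root 36: left subtree has 1 node {24}, right has 0 { }.

5, 4, 16, 26, 29, 20, 24, 36, 10, 18, 38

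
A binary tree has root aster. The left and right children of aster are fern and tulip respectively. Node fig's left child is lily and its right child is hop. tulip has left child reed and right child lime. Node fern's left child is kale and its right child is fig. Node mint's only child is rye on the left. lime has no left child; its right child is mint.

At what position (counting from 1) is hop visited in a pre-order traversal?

Pre-order visits the node, then its left subtree, then its right subtree.
Visit aster.
At aster: go left to fern.
  Visit fern.
  At fern: go left to kale.
    kale is a leaf — visit kale.
  At fern: go right to fig.
    Visit fig.
    At fig: go left to lily.
      lily is a leaf — visit lily.
    At fig: go right to hop.
      hop is a leaf — visit hop.
At aster: go right to tulip.
  Visit tulip.
  At tulip: go left to reed.
    reed is a leaf — visit reed.
  At tulip: go right to lime.
    Visit lime.
    At lime: no left child.
    At lime: go right to mint.
      Visit mint.
      At mint: go left to rye.
        rye is a leaf — visit rye.
      At mint: no right child.
Full pre-order sequence: aster, fern, kale, fig, lily, hop, tulip, reed, lime, mint, rye.

6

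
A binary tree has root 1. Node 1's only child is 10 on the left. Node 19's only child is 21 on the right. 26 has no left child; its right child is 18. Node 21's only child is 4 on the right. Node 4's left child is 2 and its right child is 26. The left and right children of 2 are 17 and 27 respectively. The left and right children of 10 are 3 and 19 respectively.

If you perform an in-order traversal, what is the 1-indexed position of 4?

8

In-order visits the left subtree, then the node, then the right subtree.
At 1: go left to 10.
  At 10: go left to 3.
    3 is a leaf — visit 3.
  Visit 10.
  At 10: go right to 19.
    At 19: no left child.
    Visit 19.
    At 19: go right to 21.
      At 21: no left child.
      Visit 21.
      At 21: go right to 4.
        At 4: go left to 2.
          At 2: go left to 17.
            17 is a leaf — visit 17.
          Visit 2.
          At 2: go right to 27.
            27 is a leaf — visit 27.
        Visit 4.
        At 4: go right to 26.
          At 26: no left child.
          Visit 26.
          At 26: go right to 18.
            18 is a leaf — visit 18.
Visit 1.
At 1: no right child.
Full in-order sequence: 3, 10, 19, 21, 17, 2, 27, 4, 26, 18, 1.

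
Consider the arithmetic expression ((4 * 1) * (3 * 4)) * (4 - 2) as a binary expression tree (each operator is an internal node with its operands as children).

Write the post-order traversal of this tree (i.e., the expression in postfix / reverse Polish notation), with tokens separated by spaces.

Post-order on an expression tree gives postfix notation: for each operator, emit left operand, right operand, then the operator.

4 1 * 3 4 * * 4 2 - *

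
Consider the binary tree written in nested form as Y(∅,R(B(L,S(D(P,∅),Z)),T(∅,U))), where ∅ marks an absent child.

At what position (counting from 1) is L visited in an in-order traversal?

2

In-order visits the left subtree, then the node, then the right subtree.
At Y: no left child.
Visit Y.
At Y: go right to R.
  At R: go left to B.
    At B: go left to L.
      L is a leaf — visit L.
    Visit B.
    At B: go right to S.
      At S: go left to D.
        At D: go left to P.
          P is a leaf — visit P.
        Visit D.
        At D: no right child.
      Visit S.
      At S: go right to Z.
        Z is a leaf — visit Z.
  Visit R.
  At R: go right to T.
    At T: no left child.
    Visit T.
    At T: go right to U.
      U is a leaf — visit U.
Full in-order sequence: Y, L, B, P, D, S, Z, R, T, U.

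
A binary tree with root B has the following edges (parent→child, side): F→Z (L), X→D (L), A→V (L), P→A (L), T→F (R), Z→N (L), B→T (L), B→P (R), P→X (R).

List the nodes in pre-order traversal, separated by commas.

B, T, F, Z, N, P, A, V, X, D

Pre-order visits the node, then its left subtree, then its right subtree.
Visit B.
At B: go left to T.
  Visit T.
  At T: no left child.
  At T: go right to F.
    Visit F.
    At F: go left to Z.
      Visit Z.
      At Z: go left to N.
        N is a leaf — visit N.
      At Z: no right child.
    At F: no right child.
At B: go right to P.
  Visit P.
  At P: go left to A.
    Visit A.
    At A: go left to V.
      V is a leaf — visit V.
    At A: no right child.
  At P: go right to X.
    Visit X.
    At X: go left to D.
      D is a leaf — visit D.
    At X: no right child.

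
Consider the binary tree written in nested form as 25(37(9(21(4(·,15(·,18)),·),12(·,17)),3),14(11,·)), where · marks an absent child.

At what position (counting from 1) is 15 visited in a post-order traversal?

2

Post-order visits the left subtree, then the right subtree, then the node.
At 25: go left to 37.
  At 37: go left to 9.
    At 9: go left to 21.
      At 21: go left to 4.
        At 4: no left child.
        At 4: go right to 15.
          At 15: no left child.
          At 15: go right to 18.
            18 is a leaf — visit 18.
          Visit 15.
        Visit 4.
      At 21: no right child.
      Visit 21.
    At 9: go right to 12.
      At 12: no left child.
      At 12: go right to 17.
        17 is a leaf — visit 17.
      Visit 12.
    Visit 9.
  At 37: go right to 3.
    3 is a leaf — visit 3.
  Visit 37.
At 25: go right to 14.
  At 14: go left to 11.
    11 is a leaf — visit 11.
  At 14: no right child.
  Visit 14.
Visit 25.
Full post-order sequence: 18, 15, 4, 21, 17, 12, 9, 3, 37, 11, 14, 25.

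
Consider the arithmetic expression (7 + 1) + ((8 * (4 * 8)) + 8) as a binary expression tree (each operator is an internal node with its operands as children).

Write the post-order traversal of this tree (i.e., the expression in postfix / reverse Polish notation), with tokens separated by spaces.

7 1 + 8 4 8 * * 8 + +

Post-order on an expression tree gives postfix notation: for each operator, emit left operand, right operand, then the operator.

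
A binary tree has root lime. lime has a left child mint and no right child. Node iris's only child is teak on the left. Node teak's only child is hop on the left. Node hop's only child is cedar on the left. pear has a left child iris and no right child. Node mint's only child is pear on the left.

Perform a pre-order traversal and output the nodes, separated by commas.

Pre-order visits the node, then its left subtree, then its right subtree.
Visit lime.
At lime: go left to mint.
  Visit mint.
  At mint: go left to pear.
    Visit pear.
    At pear: go left to iris.
      Visit iris.
      At iris: go left to teak.
        Visit teak.
        At teak: go left to hop.
          Visit hop.
          At hop: go left to cedar.
            cedar is a leaf — visit cedar.
          At hop: no right child.
        At teak: no right child.
      At iris: no right child.
    At pear: no right child.
  At mint: no right child.
At lime: no right child.

lime, mint, pear, iris, teak, hop, cedar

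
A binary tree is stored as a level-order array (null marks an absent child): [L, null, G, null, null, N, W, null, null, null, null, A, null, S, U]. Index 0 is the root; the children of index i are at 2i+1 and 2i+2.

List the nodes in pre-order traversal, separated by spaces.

L G N A W S U

Pre-order visits the node, then its left subtree, then its right subtree.
Visit L.
At L: no left child.
At L: go right to G.
  Visit G.
  At G: go left to N.
    Visit N.
    At N: go left to A.
      A is a leaf — visit A.
    At N: no right child.
  At G: go right to W.
    Visit W.
    At W: go left to S.
      S is a leaf — visit S.
    At W: go right to U.
      U is a leaf — visit U.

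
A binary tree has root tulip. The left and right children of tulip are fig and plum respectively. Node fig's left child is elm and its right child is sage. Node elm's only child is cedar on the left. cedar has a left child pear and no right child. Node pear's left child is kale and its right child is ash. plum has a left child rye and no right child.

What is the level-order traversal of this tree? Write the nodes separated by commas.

tulip, fig, plum, elm, sage, rye, cedar, pear, kale, ash

Level-order visits nodes level by level from the root, left to right within each level.
Level 0: tulip
Level 1: fig, plum
Level 2: elm, sage, rye
Level 3: cedar
Level 4: pear
Level 5: kale, ash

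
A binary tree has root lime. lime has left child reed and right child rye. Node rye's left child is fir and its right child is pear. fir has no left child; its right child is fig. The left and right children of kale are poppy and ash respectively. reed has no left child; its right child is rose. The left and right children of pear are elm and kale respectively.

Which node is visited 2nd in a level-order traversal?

Level-order visits nodes level by level from the root, left to right within each level.
Level 0: lime
Level 1: reed, rye
Level 2: rose, fir, pear
Level 3: fig, elm, kale
Level 4: poppy, ash
Full level-order sequence: lime, reed, rye, rose, fir, pear, fig, elm, kale, poppy, ash.

reed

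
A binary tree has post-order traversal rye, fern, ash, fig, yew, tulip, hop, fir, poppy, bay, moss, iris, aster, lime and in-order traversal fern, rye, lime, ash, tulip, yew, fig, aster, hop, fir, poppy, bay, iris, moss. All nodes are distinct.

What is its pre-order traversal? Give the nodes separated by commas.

lime, fern, rye, aster, tulip, ash, yew, fig, iris, bay, poppy, fir, hop, moss

The last element of post-order is the root; it splits in-order into left and right subtrees.
Root lime: left subtree has 2 nodes {fern, rye}, right has 11 {ash, tulip, yew, fig, aster, hop, fir, poppy, bay, iris, moss}.
  Root fern: left subtree has 0 nodes { }, right has 1 {rye}.
  Root aster: left subtree has 4 nodes {ash, tulip, yew, fig}, right has 6 {hop, fir, poppy, bay, iris, moss}.
    Root tulip: left subtree has 1 node {ash}, right has 2 {yew, fig}.
      Root yew: left subtree has 0 nodes { }, right has 1 {fig}.
    Root iris: left subtree has 4 nodes {hop, fir, poppy, bay}, right has 1 {moss}.
      Root bay: left subtree has 3 nodes {hop, fir, poppy}, right has 0 { }.
        Root poppy: left subtree has 2 nodes {hop, fir}, right has 0 { }.
          Root fir: left subtree has 1 node {hop}, right has 0 { }.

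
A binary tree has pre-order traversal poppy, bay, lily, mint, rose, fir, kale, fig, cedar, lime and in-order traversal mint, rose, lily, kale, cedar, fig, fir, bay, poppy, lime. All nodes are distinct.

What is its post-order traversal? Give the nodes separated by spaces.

The first element of pre-order is the root; it splits in-order into left and right subtrees.
Root poppy: left subtree has 8 nodes {mint, rose, lily, kale, cedar, fig, fir, bay}, right has 1 {lime}.
  Root bay: left subtree has 7 nodes {mint, rose, lily, kale, cedar, fig, fir}, right has 0 { }.
    Root lily: left subtree has 2 nodes {mint, rose}, right has 4 {kale, cedar, fig, fir}.
      Root mint: left subtree has 0 nodes { }, right has 1 {rose}.
      Root fir: left subtree has 3 nodes {kale, cedar, fig}, right has 0 { }.
        Root kale: left subtree has 0 nodes { }, right has 2 {cedar, fig}.
          Root fig: left subtree has 1 node {cedar}, right has 0 { }.

rose mint cedar fig kale fir lily bay lime poppy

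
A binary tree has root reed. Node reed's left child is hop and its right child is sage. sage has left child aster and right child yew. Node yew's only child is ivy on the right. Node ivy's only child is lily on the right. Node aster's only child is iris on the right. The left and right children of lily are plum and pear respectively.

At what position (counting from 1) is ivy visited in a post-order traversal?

7

Post-order visits the left subtree, then the right subtree, then the node.
At reed: go left to hop.
  hop is a leaf — visit hop.
At reed: go right to sage.
  At sage: go left to aster.
    At aster: no left child.
    At aster: go right to iris.
      iris is a leaf — visit iris.
    Visit aster.
  At sage: go right to yew.
    At yew: no left child.
    At yew: go right to ivy.
      At ivy: no left child.
      At ivy: go right to lily.
        At lily: go left to plum.
          plum is a leaf — visit plum.
        At lily: go right to pear.
          pear is a leaf — visit pear.
        Visit lily.
      Visit ivy.
    Visit yew.
  Visit sage.
Visit reed.
Full post-order sequence: hop, iris, aster, plum, pear, lily, ivy, yew, sage, reed.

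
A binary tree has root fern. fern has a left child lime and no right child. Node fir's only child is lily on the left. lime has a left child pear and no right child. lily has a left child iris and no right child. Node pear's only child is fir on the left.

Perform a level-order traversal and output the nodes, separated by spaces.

Level-order visits nodes level by level from the root, left to right within each level.
Level 0: fern
Level 1: lime
Level 2: pear
Level 3: fir
Level 4: lily
Level 5: iris

fern lime pear fir lily iris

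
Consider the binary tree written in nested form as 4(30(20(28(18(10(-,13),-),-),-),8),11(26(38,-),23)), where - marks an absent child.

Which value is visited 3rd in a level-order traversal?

11

Level-order visits nodes level by level from the root, left to right within each level.
Level 0: 4
Level 1: 30, 11
Level 2: 20, 8, 26, 23
Level 3: 28, 38
Level 4: 18
Level 5: 10
Level 6: 13
Full level-order sequence: 4, 30, 11, 20, 8, 26, 23, 28, 38, 18, 10, 13.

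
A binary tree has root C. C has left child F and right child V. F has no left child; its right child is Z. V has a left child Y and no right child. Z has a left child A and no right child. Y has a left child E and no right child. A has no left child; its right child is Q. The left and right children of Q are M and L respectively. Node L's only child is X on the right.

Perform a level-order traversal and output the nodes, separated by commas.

C, F, V, Z, Y, A, E, Q, M, L, X

Level-order visits nodes level by level from the root, left to right within each level.
Level 0: C
Level 1: F, V
Level 2: Z, Y
Level 3: A, E
Level 4: Q
Level 5: M, L
Level 6: X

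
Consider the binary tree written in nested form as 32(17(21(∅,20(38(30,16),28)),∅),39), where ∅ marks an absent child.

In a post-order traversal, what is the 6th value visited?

Post-order visits the left subtree, then the right subtree, then the node.
At 32: go left to 17.
  At 17: go left to 21.
    At 21: no left child.
    At 21: go right to 20.
      At 20: go left to 38.
        At 38: go left to 30.
          30 is a leaf — visit 30.
        At 38: go right to 16.
          16 is a leaf — visit 16.
        Visit 38.
      At 20: go right to 28.
        28 is a leaf — visit 28.
      Visit 20.
    Visit 21.
  At 17: no right child.
  Visit 17.
At 32: go right to 39.
  39 is a leaf — visit 39.
Visit 32.
Full post-order sequence: 30, 16, 38, 28, 20, 21, 17, 39, 32.

21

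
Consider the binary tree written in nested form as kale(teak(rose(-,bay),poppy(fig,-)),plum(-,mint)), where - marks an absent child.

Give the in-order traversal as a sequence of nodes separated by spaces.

In-order visits the left subtree, then the node, then the right subtree.
At kale: go left to teak.
  At teak: go left to rose.
    At rose: no left child.
    Visit rose.
    At rose: go right to bay.
      bay is a leaf — visit bay.
  Visit teak.
  At teak: go right to poppy.
    At poppy: go left to fig.
      fig is a leaf — visit fig.
    Visit poppy.
    At poppy: no right child.
Visit kale.
At kale: go right to plum.
  At plum: no left child.
  Visit plum.
  At plum: go right to mint.
    mint is a leaf — visit mint.

rose bay teak fig poppy kale plum mint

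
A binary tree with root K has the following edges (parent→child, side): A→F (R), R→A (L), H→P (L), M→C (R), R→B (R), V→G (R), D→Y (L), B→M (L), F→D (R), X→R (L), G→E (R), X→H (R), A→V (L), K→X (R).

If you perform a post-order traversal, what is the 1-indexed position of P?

Post-order visits the left subtree, then the right subtree, then the node.
At K: no left child.
At K: go right to X.
  At X: go left to R.
    At R: go left to A.
      At A: go left to V.
        At V: no left child.
        At V: go right to G.
          At G: no left child.
          At G: go right to E.
            E is a leaf — visit E.
          Visit G.
        Visit V.
      At A: go right to F.
        At F: no left child.
        At F: go right to D.
          At D: go left to Y.
            Y is a leaf — visit Y.
          At D: no right child.
          Visit D.
        Visit F.
      Visit A.
    At R: go right to B.
      At B: go left to M.
        At M: no left child.
        At M: go right to C.
          C is a leaf — visit C.
        Visit M.
      At B: no right child.
      Visit B.
    Visit R.
  At X: go right to H.
    At H: go left to P.
      P is a leaf — visit P.
    At H: no right child.
    Visit H.
  Visit X.
Visit K.
Full post-order sequence: E, G, V, Y, D, F, A, C, M, B, R, P, H, X, K.

12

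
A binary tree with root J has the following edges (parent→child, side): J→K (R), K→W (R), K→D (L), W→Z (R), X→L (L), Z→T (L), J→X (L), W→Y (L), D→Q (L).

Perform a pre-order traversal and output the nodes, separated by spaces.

J X L K D Q W Y Z T

Pre-order visits the node, then its left subtree, then its right subtree.
Visit J.
At J: go left to X.
  Visit X.
  At X: go left to L.
    L is a leaf — visit L.
  At X: no right child.
At J: go right to K.
  Visit K.
  At K: go left to D.
    Visit D.
    At D: go left to Q.
      Q is a leaf — visit Q.
    At D: no right child.
  At K: go right to W.
    Visit W.
    At W: go left to Y.
      Y is a leaf — visit Y.
    At W: go right to Z.
      Visit Z.
      At Z: go left to T.
        T is a leaf — visit T.
      At Z: no right child.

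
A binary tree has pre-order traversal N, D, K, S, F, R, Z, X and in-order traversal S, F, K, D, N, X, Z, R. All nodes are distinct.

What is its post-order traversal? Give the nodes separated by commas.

F, S, K, D, X, Z, R, N

The first element of pre-order is the root; it splits in-order into left and right subtrees.
Root N: left subtree has 4 nodes {S, F, K, D}, right has 3 {X, Z, R}.
  Root D: left subtree has 3 nodes {S, F, K}, right has 0 { }.
    Root K: left subtree has 2 nodes {S, F}, right has 0 { }.
      Root S: left subtree has 0 nodes { }, right has 1 {F}.
  Root R: left subtree has 2 nodes {X, Z}, right has 0 { }.
    Root Z: left subtree has 1 node {X}, right has 0 { }.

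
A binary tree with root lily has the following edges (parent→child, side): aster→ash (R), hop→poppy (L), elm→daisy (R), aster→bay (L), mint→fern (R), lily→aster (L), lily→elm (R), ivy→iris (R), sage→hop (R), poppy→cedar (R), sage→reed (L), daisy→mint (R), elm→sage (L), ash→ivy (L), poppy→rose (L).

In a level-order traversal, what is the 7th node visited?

daisy

Level-order visits nodes level by level from the root, left to right within each level.
Level 0: lily
Level 1: aster, elm
Level 2: bay, ash, sage, daisy
Level 3: ivy, reed, hop, mint
Level 4: iris, poppy, fern
Level 5: rose, cedar
Full level-order sequence: lily, aster, elm, bay, ash, sage, daisy, ivy, reed, hop, mint, iris, poppy, fern, rose, cedar.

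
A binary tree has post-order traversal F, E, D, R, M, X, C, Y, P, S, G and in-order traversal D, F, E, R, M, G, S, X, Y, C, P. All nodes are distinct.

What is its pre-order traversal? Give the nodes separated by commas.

G, M, R, D, E, F, S, P, Y, X, C

The last element of post-order is the root; it splits in-order into left and right subtrees.
Root G: left subtree has 5 nodes {D, F, E, R, M}, right has 5 {S, X, Y, C, P}.
  Root M: left subtree has 4 nodes {D, F, E, R}, right has 0 { }.
    Root R: left subtree has 3 nodes {D, F, E}, right has 0 { }.
      Root D: left subtree has 0 nodes { }, right has 2 {F, E}.
        Root E: left subtree has 1 node {F}, right has 0 { }.
  Root S: left subtree has 0 nodes { }, right has 4 {X, Y, C, P}.
    Root P: left subtree has 3 nodes {X, Y, C}, right has 0 { }.
      Root Y: left subtree has 1 node {X}, right has 1 {C}.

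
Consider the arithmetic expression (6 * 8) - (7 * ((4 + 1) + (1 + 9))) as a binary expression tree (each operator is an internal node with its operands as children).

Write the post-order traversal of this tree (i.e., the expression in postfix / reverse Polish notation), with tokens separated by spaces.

6 8 * 7 4 1 + 1 9 + + * -

Post-order on an expression tree gives postfix notation: for each operator, emit left operand, right operand, then the operator.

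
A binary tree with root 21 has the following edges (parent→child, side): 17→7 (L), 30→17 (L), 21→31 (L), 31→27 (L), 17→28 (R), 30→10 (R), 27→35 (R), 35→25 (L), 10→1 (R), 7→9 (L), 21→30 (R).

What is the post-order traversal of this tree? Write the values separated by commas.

25, 35, 27, 31, 9, 7, 28, 17, 1, 10, 30, 21

Post-order visits the left subtree, then the right subtree, then the node.
At 21: go left to 31.
  At 31: go left to 27.
    At 27: no left child.
    At 27: go right to 35.
      At 35: go left to 25.
        25 is a leaf — visit 25.
      At 35: no right child.
      Visit 35.
    Visit 27.
  At 31: no right child.
  Visit 31.
At 21: go right to 30.
  At 30: go left to 17.
    At 17: go left to 7.
      At 7: go left to 9.
        9 is a leaf — visit 9.
      At 7: no right child.
      Visit 7.
    At 17: go right to 28.
      28 is a leaf — visit 28.
    Visit 17.
  At 30: go right to 10.
    At 10: no left child.
    At 10: go right to 1.
      1 is a leaf — visit 1.
    Visit 10.
  Visit 30.
Visit 21.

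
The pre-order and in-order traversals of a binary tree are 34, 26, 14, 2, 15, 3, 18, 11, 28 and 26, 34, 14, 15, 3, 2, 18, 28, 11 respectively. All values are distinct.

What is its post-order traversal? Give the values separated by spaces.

26 3 15 28 11 18 2 14 34

The first element of pre-order is the root; it splits in-order into left and right subtrees.
Root 34: left subtree has 1 node {26}, right has 7 {14, 15, 3, 2, 18, 28, 11}.
  Root 14: left subtree has 0 nodes { }, right has 6 {15, 3, 2, 18, 28, 11}.
    Root 2: left subtree has 2 nodes {15, 3}, right has 3 {18, 28, 11}.
      Root 15: left subtree has 0 nodes { }, right has 1 {3}.
      Root 18: left subtree has 0 nodes { }, right has 2 {28, 11}.
        Root 11: left subtree has 1 node {28}, right has 0 { }.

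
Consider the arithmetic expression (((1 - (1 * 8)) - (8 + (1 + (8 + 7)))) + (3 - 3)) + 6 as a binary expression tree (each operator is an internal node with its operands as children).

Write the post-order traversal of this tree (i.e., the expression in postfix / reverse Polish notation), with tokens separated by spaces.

1 1 8 * - 8 1 8 7 + + + - 3 3 - + 6 +

Post-order on an expression tree gives postfix notation: for each operator, emit left operand, right operand, then the operator.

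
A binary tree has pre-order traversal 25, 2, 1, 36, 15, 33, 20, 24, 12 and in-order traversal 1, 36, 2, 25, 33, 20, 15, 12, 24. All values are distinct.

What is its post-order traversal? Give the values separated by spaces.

36 1 2 20 33 12 24 15 25

The first element of pre-order is the root; it splits in-order into left and right subtrees.
Root 25: left subtree has 3 nodes {1, 36, 2}, right has 5 {33, 20, 15, 12, 24}.
  Root 2: left subtree has 2 nodes {1, 36}, right has 0 { }.
    Root 1: left subtree has 0 nodes { }, right has 1 {36}.
  Root 15: left subtree has 2 nodes {33, 20}, right has 2 {12, 24}.
    Root 33: left subtree has 0 nodes { }, right has 1 {20}.
    Root 24: left subtree has 1 node {12}, right has 0 { }.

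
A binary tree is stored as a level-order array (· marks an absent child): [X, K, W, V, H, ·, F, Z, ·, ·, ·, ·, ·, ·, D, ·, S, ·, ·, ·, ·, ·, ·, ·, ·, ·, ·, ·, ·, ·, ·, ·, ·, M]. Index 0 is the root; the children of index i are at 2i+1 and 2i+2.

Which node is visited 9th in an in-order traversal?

F

In-order visits the left subtree, then the node, then the right subtree.
At X: go left to K.
  At K: go left to V.
    At V: go left to Z.
      At Z: no left child.
      Visit Z.
      At Z: go right to S.
        At S: go left to M.
          M is a leaf — visit M.
        Visit S.
        At S: no right child.
    Visit V.
    At V: no right child.
  Visit K.
  At K: go right to H.
    H is a leaf — visit H.
Visit X.
At X: go right to W.
  At W: no left child.
  Visit W.
  At W: go right to F.
    At F: no left child.
    Visit F.
    At F: go right to D.
      D is a leaf — visit D.
Full in-order sequence: Z, M, S, V, K, H, X, W, F, D.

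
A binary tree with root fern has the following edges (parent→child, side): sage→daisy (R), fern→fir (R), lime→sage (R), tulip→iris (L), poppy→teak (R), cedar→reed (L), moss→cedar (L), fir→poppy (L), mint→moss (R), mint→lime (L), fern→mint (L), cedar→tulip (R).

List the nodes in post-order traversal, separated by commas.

daisy, sage, lime, reed, iris, tulip, cedar, moss, mint, teak, poppy, fir, fern

Post-order visits the left subtree, then the right subtree, then the node.
At fern: go left to mint.
  At mint: go left to lime.
    At lime: no left child.
    At lime: go right to sage.
      At sage: no left child.
      At sage: go right to daisy.
        daisy is a leaf — visit daisy.
      Visit sage.
    Visit lime.
  At mint: go right to moss.
    At moss: go left to cedar.
      At cedar: go left to reed.
        reed is a leaf — visit reed.
      At cedar: go right to tulip.
        At tulip: go left to iris.
          iris is a leaf — visit iris.
        At tulip: no right child.
        Visit tulip.
      Visit cedar.
    At moss: no right child.
    Visit moss.
  Visit mint.
At fern: go right to fir.
  At fir: go left to poppy.
    At poppy: no left child.
    At poppy: go right to teak.
      teak is a leaf — visit teak.
    Visit poppy.
  At fir: no right child.
  Visit fir.
Visit fern.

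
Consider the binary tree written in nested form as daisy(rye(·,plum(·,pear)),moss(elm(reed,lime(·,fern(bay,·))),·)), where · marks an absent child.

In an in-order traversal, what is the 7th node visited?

lime

In-order visits the left subtree, then the node, then the right subtree.
At daisy: go left to rye.
  At rye: no left child.
  Visit rye.
  At rye: go right to plum.
    At plum: no left child.
    Visit plum.
    At plum: go right to pear.
      pear is a leaf — visit pear.
Visit daisy.
At daisy: go right to moss.
  At moss: go left to elm.
    At elm: go left to reed.
      reed is a leaf — visit reed.
    Visit elm.
    At elm: go right to lime.
      At lime: no left child.
      Visit lime.
      At lime: go right to fern.
        At fern: go left to bay.
          bay is a leaf — visit bay.
        Visit fern.
        At fern: no right child.
  Visit moss.
  At moss: no right child.
Full in-order sequence: rye, plum, pear, daisy, reed, elm, lime, bay, fern, moss.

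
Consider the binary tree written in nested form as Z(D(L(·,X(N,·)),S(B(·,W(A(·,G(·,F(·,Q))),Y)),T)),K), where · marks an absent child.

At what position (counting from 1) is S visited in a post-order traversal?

12

Post-order visits the left subtree, then the right subtree, then the node.
At Z: go left to D.
  At D: go left to L.
    At L: no left child.
    At L: go right to X.
      At X: go left to N.
        N is a leaf — visit N.
      At X: no right child.
      Visit X.
    Visit L.
  At D: go right to S.
    At S: go left to B.
      At B: no left child.
      At B: go right to W.
        At W: go left to A.
          At A: no left child.
          At A: go right to G.
            At G: no left child.
            At G: go right to F.
              At F: no left child.
              At F: go right to Q.
                Q is a leaf — visit Q.
              Visit F.
            Visit G.
          Visit A.
        At W: go right to Y.
          Y is a leaf — visit Y.
        Visit W.
      Visit B.
    At S: go right to T.
      T is a leaf — visit T.
    Visit S.
  Visit D.
At Z: go right to K.
  K is a leaf — visit K.
Visit Z.
Full post-order sequence: N, X, L, Q, F, G, A, Y, W, B, T, S, D, K, Z.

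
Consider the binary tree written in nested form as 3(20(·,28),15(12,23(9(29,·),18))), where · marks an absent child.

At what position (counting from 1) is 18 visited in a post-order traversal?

6

Post-order visits the left subtree, then the right subtree, then the node.
At 3: go left to 20.
  At 20: no left child.
  At 20: go right to 28.
    28 is a leaf — visit 28.
  Visit 20.
At 3: go right to 15.
  At 15: go left to 12.
    12 is a leaf — visit 12.
  At 15: go right to 23.
    At 23: go left to 9.
      At 9: go left to 29.
        29 is a leaf — visit 29.
      At 9: no right child.
      Visit 9.
    At 23: go right to 18.
      18 is a leaf — visit 18.
    Visit 23.
  Visit 15.
Visit 3.
Full post-order sequence: 28, 20, 12, 29, 9, 18, 23, 15, 3.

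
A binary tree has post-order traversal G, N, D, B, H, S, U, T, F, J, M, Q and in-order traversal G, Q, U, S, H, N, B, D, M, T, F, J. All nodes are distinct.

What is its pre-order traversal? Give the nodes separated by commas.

The last element of post-order is the root; it splits in-order into left and right subtrees.
Root Q: left subtree has 1 node {G}, right has 10 {U, S, H, N, B, D, M, T, F, J}.
  Root M: left subtree has 6 nodes {U, S, H, N, B, D}, right has 3 {T, F, J}.
    Root U: left subtree has 0 nodes { }, right has 5 {S, H, N, B, D}.
      Root S: left subtree has 0 nodes { }, right has 4 {H, N, B, D}.
        Root H: left subtree has 0 nodes { }, right has 3 {N, B, D}.
          Root B: left subtree has 1 node {N}, right has 1 {D}.
    Root J: left subtree has 2 nodes {T, F}, right has 0 { }.
      Root F: left subtree has 1 node {T}, right has 0 { }.

Q, G, M, U, S, H, B, N, D, J, F, T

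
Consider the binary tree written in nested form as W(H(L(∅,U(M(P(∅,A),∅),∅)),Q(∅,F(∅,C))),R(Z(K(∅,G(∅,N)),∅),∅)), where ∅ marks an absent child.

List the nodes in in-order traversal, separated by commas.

L, P, A, M, U, H, Q, F, C, W, K, G, N, Z, R

In-order visits the left subtree, then the node, then the right subtree.
At W: go left to H.
  At H: go left to L.
    At L: no left child.
    Visit L.
    At L: go right to U.
      At U: go left to M.
        At M: go left to P.
          At P: no left child.
          Visit P.
          At P: go right to A.
            A is a leaf — visit A.
        Visit M.
        At M: no right child.
      Visit U.
      At U: no right child.
  Visit H.
  At H: go right to Q.
    At Q: no left child.
    Visit Q.
    At Q: go right to F.
      At F: no left child.
      Visit F.
      At F: go right to C.
        C is a leaf — visit C.
Visit W.
At W: go right to R.
  At R: go left to Z.
    At Z: go left to K.
      At K: no left child.
      Visit K.
      At K: go right to G.
        At G: no left child.
        Visit G.
        At G: go right to N.
          N is a leaf — visit N.
    Visit Z.
    At Z: no right child.
  Visit R.
  At R: no right child.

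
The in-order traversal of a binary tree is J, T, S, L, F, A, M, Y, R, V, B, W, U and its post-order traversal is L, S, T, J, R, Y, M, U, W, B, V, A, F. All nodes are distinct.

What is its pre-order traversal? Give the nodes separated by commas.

F, J, T, S, L, A, V, M, Y, R, B, W, U

The last element of post-order is the root; it splits in-order into left and right subtrees.
Root F: left subtree has 4 nodes {J, T, S, L}, right has 8 {A, M, Y, R, V, B, W, U}.
  Root J: left subtree has 0 nodes { }, right has 3 {T, S, L}.
    Root T: left subtree has 0 nodes { }, right has 2 {S, L}.
      Root S: left subtree has 0 nodes { }, right has 1 {L}.
  Root A: left subtree has 0 nodes { }, right has 7 {M, Y, R, V, B, W, U}.
    Root V: left subtree has 3 nodes {M, Y, R}, right has 3 {B, W, U}.
      Root M: left subtree has 0 nodes { }, right has 2 {Y, R}.
        Root Y: left subtree has 0 nodes { }, right has 1 {R}.
      Root B: left subtree has 0 nodes { }, right has 2 {W, U}.
        Root W: left subtree has 0 nodes { }, right has 1 {U}.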